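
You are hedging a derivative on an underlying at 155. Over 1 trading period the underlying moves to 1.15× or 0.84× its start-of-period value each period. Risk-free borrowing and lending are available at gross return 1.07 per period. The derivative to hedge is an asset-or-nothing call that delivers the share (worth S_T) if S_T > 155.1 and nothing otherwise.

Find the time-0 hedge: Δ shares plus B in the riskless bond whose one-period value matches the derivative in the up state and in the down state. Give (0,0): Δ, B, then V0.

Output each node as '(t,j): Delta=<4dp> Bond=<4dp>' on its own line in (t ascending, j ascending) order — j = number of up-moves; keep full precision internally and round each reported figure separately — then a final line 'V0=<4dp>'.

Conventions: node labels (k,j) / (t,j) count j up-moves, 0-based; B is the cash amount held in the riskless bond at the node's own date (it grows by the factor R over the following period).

Since d<R<u, set p* = (R−d)/(u−d) = 0.7419; price each node as the discounted p*-expectation of its children.
Terminal payoffs: V(1,0)=0.0000, V(1,1)=178.2500
(0,0): S=155.0000. Δ = (V_up−V_dn)/(S_up−S_dn) = (178.2500−0.0000)/(178.2500−130.2000) = 3.7097. V = [p*·178.2500 + (1−p*)·0.0000]/1.07 = 123.5981. B = V − Δ·S = -451.4019.
Check: Δ(0,0)·S0 + B(0,0) = 123.5981 = V0.

(0,0): Delta=3.7097 Bond=-451.4019
V0=123.5981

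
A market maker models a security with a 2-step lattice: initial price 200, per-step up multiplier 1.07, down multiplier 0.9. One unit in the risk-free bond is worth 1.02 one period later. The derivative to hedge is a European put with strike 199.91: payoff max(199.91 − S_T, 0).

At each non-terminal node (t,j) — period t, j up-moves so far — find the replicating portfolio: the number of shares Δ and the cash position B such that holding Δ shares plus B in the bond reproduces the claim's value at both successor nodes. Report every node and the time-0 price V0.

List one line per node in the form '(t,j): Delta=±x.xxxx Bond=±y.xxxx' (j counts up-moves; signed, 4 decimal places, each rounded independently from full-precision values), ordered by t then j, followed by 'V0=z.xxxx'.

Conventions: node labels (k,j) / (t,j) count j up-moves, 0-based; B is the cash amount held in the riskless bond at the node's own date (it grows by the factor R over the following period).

Under the risk-neutral measure, an up-move has probability p* = (R−d)/(u−d) = 0.7059 and values discount at R = 1.02.
Terminal payoffs: V(2,0)=37.9100, V(2,1)=7.3100, V(2,2)=0.0000
  t=1,j=0: stock 180.0000 → up 192.6000 (V=7.3100), down 162.0000 (V=37.9100). Price 15.9902; hedge Δ=-1.0000, bond B=195.9902.
  t=1,j=1: stock 214.0000 → up 228.9800 (V=0.0000), down 192.6000 (V=7.3100). Price 2.1078; hedge Δ=-0.2009, bond B=45.1078.
  t=0,j=0: stock 200.0000 → up 214.0000 (V=2.1078), down 180.0000 (V=15.9902). Price 6.0695; hedge Δ=-0.4083, bond B=87.7304.
Check: Δ(0,0)·S0 + B(0,0) = 6.0695 = V0.

(0,0): Delta=-0.4083 Bond=87.7304
(1,0): Delta=-1.0000 Bond=195.9902
(1,1): Delta=-0.2009 Bond=45.1078
V0=6.0695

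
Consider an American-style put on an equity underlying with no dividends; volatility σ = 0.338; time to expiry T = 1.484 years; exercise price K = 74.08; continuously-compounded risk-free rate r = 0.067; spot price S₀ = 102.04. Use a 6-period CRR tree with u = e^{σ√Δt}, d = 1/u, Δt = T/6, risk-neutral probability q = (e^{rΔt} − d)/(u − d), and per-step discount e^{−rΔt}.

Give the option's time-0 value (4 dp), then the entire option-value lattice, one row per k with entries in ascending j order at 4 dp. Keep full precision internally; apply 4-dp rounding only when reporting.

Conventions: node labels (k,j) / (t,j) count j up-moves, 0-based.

price = 2.7402
tree:
2.7402
4.8178 0.8145
8.2821 1.6150 0.0646
13.8041 3.1969 0.1334 0.0000
21.9896 6.3163 0.2754 0.0000 0.0000
30.0495 12.4545 0.5686 0.0000 0.0000 0.0000
36.8622 21.9896 1.1739 0.0000 0.0000 0.0000 0.0000

params: Δt=0.24733 u=1.18305 d=0.84527 q=0.50754 e^(-rΔt)=0.98357
t_6 payoffs: 36.8622 21.9896 1.1739 0.0000 0.0000 0.0000 0.0000
k=5: node(5,0) S=44.0305 payoff=30.0495 vs cont=28.8320 → 30.0495 [stop]  node(5,1) S=61.6255 payoff=12.4545 vs cont=11.2370 → 12.4545 [stop]  node(5,2) S=86.2516 payoff=0.0000 vs cont=0.5686 → 0.5686 [wait]  node(5,3) S=120.7185 payoff=0.0000 vs cont=0.0000 → 0.0000 [wait]  node(5,4) S=168.9586 payoff=0.0000 vs cont=0.0000 → 0.0000 [wait]  node(5,5) S=236.4759 payoff=0.0000 vs cont=0.0000 → 0.0000 [wait]
k=4: node(4,0) S=52.0904 payoff=21.9896 vs cont=20.7722 → 21.9896 [stop]  node(4,1) S=72.9061 payoff=1.1739 vs cont=6.3163 → 6.3163 [wait]  node(4,2) S=102.0400 payoff=0.0000 vs cont=0.2754 → 0.2754 [wait]  node(4,3) S=142.8160 payoff=0.0000 vs cont=0.0000 → 0.0000 [wait]  node(4,4) S=199.8865 payoff=0.0000 vs cont=0.0000 → 0.0000 [wait]
k=3: node(3,0) S=61.6255 payoff=12.4545 vs cont=13.8041 → 13.8041 [wait]  node(3,1) S=86.2516 payoff=0.0000 vs cont=3.1969 → 3.1969 [wait]  node(3,2) S=120.7185 payoff=0.0000 vs cont=0.1334 → 0.1334 [wait]  node(3,3) S=168.9586 payoff=0.0000 vs cont=0.0000 → 0.0000 [wait]
k=2: node(2,0) S=72.9061 payoff=1.1739 vs cont=8.2821 → 8.2821 [wait]  node(2,1) S=102.0400 payoff=0.0000 vs cont=1.6150 → 1.6150 [wait]  node(2,2) S=142.8160 payoff=0.0000 vs cont=0.0646 → 0.0646 [wait]
k=1: node(1,0) S=86.2516 payoff=0.0000 vs cont=4.8178 → 4.8178 [wait]  node(1,1) S=120.7185 payoff=0.0000 vs cont=0.8145 → 0.8145 [wait]
k=0: node(0,0) S=102.0400 payoff=0.0000 vs cont=2.7402 → 2.7402 [wait]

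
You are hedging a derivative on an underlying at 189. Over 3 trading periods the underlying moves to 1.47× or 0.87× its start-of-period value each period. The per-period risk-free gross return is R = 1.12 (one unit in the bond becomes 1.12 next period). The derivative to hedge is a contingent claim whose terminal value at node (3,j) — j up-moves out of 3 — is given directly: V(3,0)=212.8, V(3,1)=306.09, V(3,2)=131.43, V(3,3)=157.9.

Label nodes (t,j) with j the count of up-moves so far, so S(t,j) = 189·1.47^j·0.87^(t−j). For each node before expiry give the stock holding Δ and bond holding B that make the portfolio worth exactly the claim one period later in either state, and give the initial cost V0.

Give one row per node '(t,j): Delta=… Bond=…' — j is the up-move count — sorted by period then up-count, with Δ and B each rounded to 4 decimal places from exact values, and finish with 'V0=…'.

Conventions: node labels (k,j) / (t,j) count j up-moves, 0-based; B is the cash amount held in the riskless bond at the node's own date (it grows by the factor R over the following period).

Under the risk-neutral measure, an up-move has probability p* = (R−d)/(u−d) = 0.4167 and values discount at R = 1.12.
At maturity the claim pays: V(3,0)=212.8000, V(3,1)=306.0900, V(3,2)=131.4300, V(3,3)=157.9000
  t=2,j=0: stock 143.0541 → up 210.2895 (V=306.0900), down 124.4571 (V=212.8000). Price 224.7061; hedge Δ=1.0869, bond B=69.2228.
  t=2,j=1: stock 241.7121 → up 355.3168 (V=131.4300), down 210.2895 (V=306.0900). Price 208.3170; hedge Δ=-1.2043, bond B=499.4170.
  t=2,j=2: stock 408.4101 → up 600.3628 (V=157.9000), down 355.3168 (V=131.4300). Price 127.1957; hedge Δ=0.1080, bond B=83.0790.
  t=1,j=0: stock 164.4300 → up 241.7121 (V=208.3170), down 143.0541 (V=224.7061). Price 194.5333; hedge Δ=-0.1661, bond B=221.8485.
  t=1,j=1: stock 277.8300 → up 408.4101 (V=127.1957), down 241.7121 (V=208.3170). Price 155.8182; hedge Δ=-0.4866, bond B=291.0204.
  t=0,j=0: stock 189.0000 → up 277.8300 (V=155.8182), down 164.4300 (V=194.5333). Price 159.2875; hedge Δ=-0.3414, bond B=223.8126.
Verification: the root portfolio costs Δ(0,0)·S0 + B(0,0) = 159.2875, matching V0.

(0,0): Delta=-0.3414 Bond=223.8126
(1,0): Delta=-0.1661 Bond=221.8485
(1,1): Delta=-0.4866 Bond=291.0204
(2,0): Delta=1.0869 Bond=69.2228
(2,1): Delta=-1.2043 Bond=499.4170
(2,2): Delta=0.1080 Bond=83.0790
V0=159.2875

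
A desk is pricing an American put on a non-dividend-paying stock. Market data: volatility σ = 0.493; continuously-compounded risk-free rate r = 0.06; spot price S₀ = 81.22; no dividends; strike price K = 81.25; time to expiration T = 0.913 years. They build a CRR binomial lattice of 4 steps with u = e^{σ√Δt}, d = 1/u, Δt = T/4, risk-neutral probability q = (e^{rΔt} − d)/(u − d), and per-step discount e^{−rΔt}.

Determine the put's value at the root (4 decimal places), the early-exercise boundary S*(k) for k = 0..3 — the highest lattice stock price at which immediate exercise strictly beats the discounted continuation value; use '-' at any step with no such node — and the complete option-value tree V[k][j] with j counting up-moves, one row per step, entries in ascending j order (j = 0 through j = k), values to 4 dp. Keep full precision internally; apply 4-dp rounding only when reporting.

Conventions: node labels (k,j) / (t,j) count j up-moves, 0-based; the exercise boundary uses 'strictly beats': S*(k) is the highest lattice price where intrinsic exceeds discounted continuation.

price = 12.6644
boundary = - - 50.7086 64.1759
tree:
12.6644
20.0970 4.6672
30.5414 8.9269 0.0082
41.1827 17.0741 0.0157 0.0000
49.5908 30.5414 0.0300 0.0000 0.0000

Δt=0.22825  u=1.26558  d=0.79015  q=0.47039  discount=0.98640
step 4 (expiry): payoffs max(K−S,0) = 49.5908 30.5414 0.0300 0.0000 0.0000
step 3: (k=3,j=0): S=40.0673, K−S=41.1827, hold=40.0775 ⇒ V=41.1827 exercise | (k=3,j=1): S=64.1759, K−S=17.0741, hold=15.9689 ⇒ V=17.0741 exercise | (k=3,j=2): S=102.7907, K−S=0.0000, hold=0.0157 ⇒ V=0.0157 continue | (k=3,j=3): S=164.6400, K−S=0.0000, hold=0.0000 ⇒ V=0.0000 continue  boundary S*=64.1759
step 2: (k=2,j=0): S=50.7086, K−S=30.5414, hold=29.4363 ⇒ V=30.5414 exercise | (k=2,j=1): S=81.2200, K−S=0.0300, hold=8.9269 ⇒ V=8.9269 continue | (k=2,j=2): S=130.0902, K−S=0.0000, hold=0.0082 ⇒ V=0.0082 continue  boundary S*=50.7086
step 1: (k=1,j=0): S=64.1759, K−S=17.0741, hold=20.0970 ⇒ V=20.0970 continue | (k=1,j=1): S=102.7907, K−S=0.0000, hold=4.6672 ⇒ V=4.6672 continue  boundary S*=-
step 0: (k=0,j=0): S=81.2200, K−S=0.0300, hold=12.6644 ⇒ V=12.6644 continue  boundary S*=-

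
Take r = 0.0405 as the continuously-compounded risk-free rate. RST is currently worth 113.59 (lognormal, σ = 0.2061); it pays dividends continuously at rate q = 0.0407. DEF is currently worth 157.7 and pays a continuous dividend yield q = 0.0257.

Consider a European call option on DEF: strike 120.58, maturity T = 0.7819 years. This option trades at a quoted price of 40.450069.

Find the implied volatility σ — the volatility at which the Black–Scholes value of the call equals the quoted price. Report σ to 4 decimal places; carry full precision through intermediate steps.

At σ = 0.3020 the Black–Scholes value reproduces the quote:
σ√T = 0.302·√0.7819 = 0.267044
d₁ = (ln(S/K) + (r−q+σ²/2)T) / (σ√T) = (ln(157.7/120.58) + (0.0405−0.0257+0.302²/2)·0.7819) / 0.267044 = (0.268381 + 0.047228) / 0.267044 = 1.181864
d₂ = d₁ − σ√T = 1.181864 − 0.267044 = 0.914820
e^{−rT} = 0.968829
e^{−qT} = 0.980106
N(d₁) = 0.881370,  N(d₂) = 0.819857
V = S·e^{−qT}·N(d₁) − K·e^{−rT}·N(d₂) = 136.226917 − 95.776848 = 40.450069 (the quoted price), and the Black–Scholes price is strictly increasing in σ, so σ is unique

sigma = 0.3020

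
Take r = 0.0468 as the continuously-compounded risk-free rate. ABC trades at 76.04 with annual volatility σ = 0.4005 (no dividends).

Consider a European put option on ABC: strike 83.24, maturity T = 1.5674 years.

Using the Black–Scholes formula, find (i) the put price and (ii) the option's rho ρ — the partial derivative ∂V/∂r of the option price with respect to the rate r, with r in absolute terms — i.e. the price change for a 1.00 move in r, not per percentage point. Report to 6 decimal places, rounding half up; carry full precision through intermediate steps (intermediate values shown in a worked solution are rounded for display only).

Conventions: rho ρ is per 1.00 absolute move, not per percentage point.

price = 15.847548
ρ = -74.214344

σ√T = 0.4005·√1.5674 = 0.501409
d₁ = (ln(S/K) + (r+σ²/2)T) / (σ√T) = (ln(76.04/83.24) + (0.0468+0.4005²/2)·1.5674) / 0.501409 = (-0.090468 + 0.199060) / 0.501409 = 0.216573
d₂ = d₁ − σ√T = 0.216573 − 0.501409 = -0.284837
e^{−rT} = 0.929272
N(−d₁) = 0.414271,  N(−d₂) = 0.612115
Put price V = K·e^{−rT}·N(−d₂) − S·N(−d₁) = 47.348695 − 31.501147 = 15.847548
ρ = −K·T·e^{−rT}·N(−d₂) = -74.214344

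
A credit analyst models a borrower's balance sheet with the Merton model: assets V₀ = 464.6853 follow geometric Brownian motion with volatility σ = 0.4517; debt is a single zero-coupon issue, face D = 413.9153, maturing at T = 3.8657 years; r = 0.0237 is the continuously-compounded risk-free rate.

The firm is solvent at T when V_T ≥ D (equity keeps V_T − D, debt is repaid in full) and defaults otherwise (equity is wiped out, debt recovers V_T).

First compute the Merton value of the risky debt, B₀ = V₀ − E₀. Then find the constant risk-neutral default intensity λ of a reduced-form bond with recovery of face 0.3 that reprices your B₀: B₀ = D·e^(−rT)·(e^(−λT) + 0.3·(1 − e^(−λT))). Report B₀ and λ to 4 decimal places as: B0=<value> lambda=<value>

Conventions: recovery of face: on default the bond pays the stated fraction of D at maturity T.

Apply the equity-as-call identities (strike 413.9153, horizon 3.8657 years):
d₁ = [ln(V₀/D) + (r + σ²/2)T] / (σ√T)
   = [ln(464.6853/413.9153) + (0.0237 + 0.5·0.4517²)·3.8657] / (0.4517·√3.8657)
   = [0.115699 + 0.485982] / 0.888105 = 0.677489
d₂ = d₁ − σ√T = 0.677489 − 0.888105 = -0.210616
N(d₁) = 0.750952,  N(d₂) = 0.416594,  e^(−rT) = 0.912454
E₀ = V₀·N(d₁) − D·e^(−rT)·N(d₂)
   = 464.6853·0.750952 − 413.9153·0.912454·0.416594 = 191.617822
B₀ = V₀ − E₀ = 464.6853 − 191.617822 = 273.067478
e^(−λT) = (B₀·e^(rT)/D − 0.3)/(1 − 0.3) = (273.0675·1.095945/413.9153 − 0.3)/0.7 = 0.60430720
λ = −ln(0.60430720)/3.8657 = 0.130293

B0=273.0675 lambda=0.1303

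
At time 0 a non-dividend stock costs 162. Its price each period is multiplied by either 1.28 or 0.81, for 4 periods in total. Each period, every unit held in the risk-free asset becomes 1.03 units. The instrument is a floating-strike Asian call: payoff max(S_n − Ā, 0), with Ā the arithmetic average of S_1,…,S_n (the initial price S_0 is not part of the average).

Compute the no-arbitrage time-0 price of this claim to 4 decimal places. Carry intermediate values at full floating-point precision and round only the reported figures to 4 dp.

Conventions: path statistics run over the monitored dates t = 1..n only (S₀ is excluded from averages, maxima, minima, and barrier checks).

price = 17.3248

Under the martingale measure an up-move has probability p* = 0.4681; value the claim as the probability-weighted average of per-path payoffs, discounted 4 periods at R = 1.03.
Enumerate all 2^4 = 16 price paths (U = up ×1.28, D = down ×0.81); each path with k up-moves has probability p*^k·(1−p*)^(4−k).
DDDD: Ā=98.3343, payoff=0.0000, prob=0.080051
UDDD: Ā=155.3925, payoff=0.0000, prob=0.070445
DUDD: Ā=136.3575, payoff=0.0000, prob=0.070445
UUDD: Ā=215.4786, payoff=0.0000, prob=0.061992
DDUD: Ā=120.9392, payoff=0.0000, prob=0.070445
UDUD: Ā=191.1138, payoff=0.0000, prob=0.061992
DUUD: Ā=172.0788, payoff=2.0638, prob=0.061992
UUUD: Ā=271.9269, payoff=3.2614, prob=0.054553
DDDU: Ā=108.4503, payoff=1.7493, prob=0.070445
UDDU: Ā=171.3783, payoff=2.7643, prob=0.061992
DUDU: Ā=152.3433, payoff=21.7993, prob=0.061992
UUDU: Ā=240.7400, payoff=34.4483, prob=0.054553
DDUU: Ā=136.9249, payoff=37.2177, prob=0.061992
UDUU: Ā=216.3752, payoff=58.8131, prob=0.054553
DUUU: Ā=197.3402, payoff=77.8481, prob=0.054553
UUUU: Ā=311.8462, payoff=123.0192, prob=0.048006
Price = Σ prob·payoff / R^4 = 19.499223 / 1.125509 = 17.3248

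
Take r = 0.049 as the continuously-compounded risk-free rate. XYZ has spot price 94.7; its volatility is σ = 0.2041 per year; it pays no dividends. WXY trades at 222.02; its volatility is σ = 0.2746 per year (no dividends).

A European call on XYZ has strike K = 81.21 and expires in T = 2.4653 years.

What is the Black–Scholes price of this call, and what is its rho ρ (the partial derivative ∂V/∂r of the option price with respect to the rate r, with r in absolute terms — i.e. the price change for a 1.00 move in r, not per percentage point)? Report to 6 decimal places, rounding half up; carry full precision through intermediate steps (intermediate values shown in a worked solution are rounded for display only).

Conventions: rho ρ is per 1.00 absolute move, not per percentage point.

price = 25.584209
ρ = 134.287947

σ√T = 0.2041·√2.4653 = 0.320463
d₁ = (ln(S/K) + (r+σ²/2)T) / (σ√T) = (ln(94.7/81.21) + (0.049+0.2041²/2)·2.4653) / 0.320463 = (0.153676 + 0.172148) / 0.320463 = 1.016728
d₂ = d₁ − σ√T = 1.016728 − 0.320463 = 0.696265
e^{−rT} = 0.886211
N(d₁) = 0.845358,  N(d₂) = 0.756868
Call price V = S·N(d₁) − K·e^{−rT}·N(d₂) = 80.055448 − 54.471240 = 25.584209
ρ = K·T·e^{−rT}·N(d₂) = 134.287947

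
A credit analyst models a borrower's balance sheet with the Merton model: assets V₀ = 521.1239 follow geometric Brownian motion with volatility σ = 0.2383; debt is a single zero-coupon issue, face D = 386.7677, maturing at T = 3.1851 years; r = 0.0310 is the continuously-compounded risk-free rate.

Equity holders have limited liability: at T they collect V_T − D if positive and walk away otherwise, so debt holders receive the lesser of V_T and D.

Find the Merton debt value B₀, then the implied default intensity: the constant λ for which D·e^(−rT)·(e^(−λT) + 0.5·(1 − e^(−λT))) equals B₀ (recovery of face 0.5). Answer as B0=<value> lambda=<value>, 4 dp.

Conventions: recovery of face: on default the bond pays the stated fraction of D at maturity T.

B0=333.4765 lambda=0.0319

Apply the equity-as-call identities (strike 386.7677, horizon 3.1851 years):
d₁ = [ln(V₀/D) + (r + σ²/2)T] / (σ√T)
   = [ln(521.1239/386.7677) + (0.0310 + 0.5·0.2383²)·3.1851] / (0.2383·√3.1851)
   = [0.298164 + 0.189174] / 0.425290 = 1.145894
d₂ = d₁ − σ√T = 1.145894 − 0.425290 = 0.720603
N(d₁) = 0.874080,  N(d₂) = 0.764423,  e^(−rT) = 0.905980
E₀ = V₀·N(d₁) − D·e^(−rT)·N(d₂)
   = 521.1239·0.874080 − 386.7677·0.905980·0.764423 = 187.647426
B₀ = V₀ − E₀ = 521.1239 − 187.647426 = 333.476474
e^(−λT) = (B₀·e^(rT)/D − 0.5)/(1 − 0.5) = (333.4765·1.103777/386.7677 − 0.5)/0.5 = 0.90338413
λ = −ln(0.90338413)/3.1851 = 0.031901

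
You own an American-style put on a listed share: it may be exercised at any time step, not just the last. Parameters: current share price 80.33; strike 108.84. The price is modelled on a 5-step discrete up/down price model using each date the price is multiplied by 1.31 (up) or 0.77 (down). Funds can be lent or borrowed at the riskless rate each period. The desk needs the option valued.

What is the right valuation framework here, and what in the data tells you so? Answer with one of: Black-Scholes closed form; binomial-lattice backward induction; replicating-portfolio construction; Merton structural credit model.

Key observation: early exercise of the strike-108.84 put must be checked at each of the 5 dates (spot 80.33), which forces a node-by-node comparison of intrinsic and continuation value backward from expiry.

framework: binomial-lattice backward induction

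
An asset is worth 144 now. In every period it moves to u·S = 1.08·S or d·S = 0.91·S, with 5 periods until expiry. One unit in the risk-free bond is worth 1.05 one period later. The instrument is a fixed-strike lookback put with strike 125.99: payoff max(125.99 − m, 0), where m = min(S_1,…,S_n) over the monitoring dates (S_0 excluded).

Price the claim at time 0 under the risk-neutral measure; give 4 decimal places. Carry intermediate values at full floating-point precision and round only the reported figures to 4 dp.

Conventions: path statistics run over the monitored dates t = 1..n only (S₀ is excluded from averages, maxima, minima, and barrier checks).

price = 0.3100

With p* = (R−d)/(u−d) = 0.8235, sum probability × payoff across the paths and divide by R^5.
Enumerate all 2^5 = 32 price paths (U = up ×1.08, D = down ×0.91); each path with k up-moves has probability p*^k·(1−p*)^(5−k).
DDDDD: m=89.8606, payoff=36.1294, prob=0.000171
UDDDD: m=106.6478, payoff=19.3422, prob=0.000799
DUDDD: m=106.6478, payoff=19.3422, prob=0.000799
UUDDD: m=126.5710, payoff=0.0000, prob=0.003727
DDUDD: m=106.6478, payoff=19.3422, prob=0.000799
UDUDD: m=126.5710, payoff=0.0000, prob=0.003727
DUUDD: m=126.5710, payoff=0.0000, prob=0.003727
UUUDD: m=150.2161, payoff=0.0000, prob=0.017393
DDDUD: m=106.6478, payoff=19.3422, prob=0.000799
UDDUD: m=126.5710, payoff=0.0000, prob=0.003727
DUDUD: m=126.5710, payoff=0.0000, prob=0.003727
UUDUD: m=150.2161, payoff=0.0000, prob=0.017393
DDUUD: m=119.2464, payoff=6.7436, prob=0.003727
UDUUD: m=141.5232, payoff=0.0000, prob=0.017393
DUUUD: m=131.0400, payoff=0.0000, prob=0.017393
UUUUD: m=155.5200, payoff=0.0000, prob=0.081169
DDDDU: m=98.7479, payoff=27.2421, prob=0.000799
UDDDU: m=117.1954, payoff=8.7946, prob=0.003727
DUDDU: m=117.1954, payoff=8.7946, prob=0.003727
UUDDU: m=139.0890, payoff=0.0000, prob=0.017393
DDUDU: m=117.1954, payoff=8.7946, prob=0.003727
UDUDU: m=139.0890, payoff=0.0000, prob=0.017393
DUUDU: m=131.0400, payoff=0.0000, prob=0.017393
UUUDU: m=155.5200, payoff=0.0000, prob=0.081169
DDDUU: m=108.5142, payoff=17.4758, prob=0.003727
UDDUU: m=128.7861, payoff=0.0000, prob=0.017393
DUDUU: m=128.7861, payoff=0.0000, prob=0.017393
UUDUU: m=152.8451, payoff=0.0000, prob=0.081169
DDUUU: m=119.2464, payoff=6.7436, prob=0.017393
UDUUU: m=141.5232, payoff=0.0000, prob=0.081169
DUUUU: m=131.0400, payoff=0.0000, prob=0.081169
UUUUU: m=155.5200, payoff=0.0000, prob=0.378787
Price = Σ prob·payoff / R^5 = 0.395632 / 1.276282 = 0.3100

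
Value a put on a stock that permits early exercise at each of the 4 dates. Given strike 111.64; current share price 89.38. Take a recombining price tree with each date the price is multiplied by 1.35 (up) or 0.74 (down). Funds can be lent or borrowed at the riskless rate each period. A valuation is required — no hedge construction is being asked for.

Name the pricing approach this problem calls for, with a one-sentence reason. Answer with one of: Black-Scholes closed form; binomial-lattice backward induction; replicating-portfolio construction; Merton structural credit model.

framework: binomial-lattice backward induction

Key observation: the put (strike 111.64 on spot 89.38) is American-style on a 4-step discrete price model, so the early-exercise decision at every node requires stepwise backward valuation — a closed form cannot price the exercise right.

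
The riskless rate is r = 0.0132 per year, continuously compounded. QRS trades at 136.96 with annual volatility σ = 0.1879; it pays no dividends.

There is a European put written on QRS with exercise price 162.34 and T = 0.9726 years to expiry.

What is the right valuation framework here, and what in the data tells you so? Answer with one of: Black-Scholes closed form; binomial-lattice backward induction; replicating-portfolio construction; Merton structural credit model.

framework: Black-Scholes closed form

Key observation: a European-exercise option on QRS struck at 162.34 — a GBM underlying with constant parameters — admits an analytic price: the data contain no early exercise, no discrete tree, no debt structure.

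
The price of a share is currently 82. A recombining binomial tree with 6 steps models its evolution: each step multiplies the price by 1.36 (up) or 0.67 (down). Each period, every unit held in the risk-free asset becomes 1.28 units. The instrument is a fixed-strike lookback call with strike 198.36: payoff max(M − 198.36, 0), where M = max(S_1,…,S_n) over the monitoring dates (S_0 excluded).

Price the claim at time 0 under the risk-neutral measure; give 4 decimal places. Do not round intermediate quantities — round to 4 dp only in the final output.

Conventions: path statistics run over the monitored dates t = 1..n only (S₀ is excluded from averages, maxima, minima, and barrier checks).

Set p* = 0.8841 (from d < R < u); the path-dependent value is the discounted p*-expectation over all price paths.
Enumerate all 2^6 = 64 price paths (U = up ×1.36, D = down ×0.67); each path with k up-moves has probability p*^k·(1−p*)^(6−k).
DDDDDD: M=54.9400, payoff=0.0000, prob=0.000002
UDDDDD: M=111.5200, payoff=0.0000, prob=0.000019
DUDDDD: M=74.7184, payoff=0.0000, prob=0.000019
UUDDDD: M=151.6672, payoff=0.0000, prob=0.000141
DDUDDD: M=54.9400, payoff=0.0000, prob=0.000019
UDUDDD: M=111.5200, payoff=0.0000, prob=0.000141
DUUDDD: M=101.6170, payoff=0.0000, prob=0.000141
UUUDDD: M=206.2674, payoff=7.9074, prob=0.001077
DDDUDD: M=54.9400, payoff=0.0000, prob=0.000019
UDDUDD: M=111.5200, payoff=0.0000, prob=0.000141
DUDUDD: M=74.7184, payoff=0.0000, prob=0.000141
UUDUDD: M=151.6672, payoff=0.0000, prob=0.001077
DDUUDD: M=68.0834, payoff=0.0000, prob=0.000141
UDUUDD: M=138.1992, payoff=0.0000, prob=0.001077
DUUUDD: M=138.1992, payoff=0.0000, prob=0.001077
UUUUDD: M=280.5237, payoff=82.1637, prob=0.008211
DDDDUD: M=54.9400, payoff=0.0000, prob=0.000019
UDDDUD: M=111.5200, payoff=0.0000, prob=0.000141
DUDDUD: M=74.7184, payoff=0.0000, prob=0.000141
UUDDUD: M=151.6672, payoff=0.0000, prob=0.001077
DDUDUD: M=54.9400, payoff=0.0000, prob=0.000141
UDUDUD: M=111.5200, payoff=0.0000, prob=0.001077
DUUDUD: M=101.6170, payoff=0.0000, prob=0.001077
UUUDUD: M=206.2674, payoff=7.9074, prob=0.008211
DDDUUD: M=54.9400, payoff=0.0000, prob=0.000141
UDDUUD: M=111.5200, payoff=0.0000, prob=0.001077
DUDUUD: M=92.5934, payoff=0.0000, prob=0.001077
UUDUUD: M=187.9508, payoff=0.0000, prob=0.008211
DDUUUD: M=92.5934, payoff=0.0000, prob=0.001077
UDUUUD: M=187.9508, payoff=0.0000, prob=0.008211
DUUUUD: M=187.9508, payoff=0.0000, prob=0.008211
UUUUUD: M=381.5122, payoff=183.1522, prob=0.062610
DDDDDU: M=54.9400, payoff=0.0000, prob=0.000019
UDDDDU: M=111.5200, payoff=0.0000, prob=0.000141
DUDDDU: M=74.7184, payoff=0.0000, prob=0.000141
UUDDDU: M=151.6672, payoff=0.0000, prob=0.001077
DDUDDU: M=54.9400, payoff=0.0000, prob=0.000141
UDUDDU: M=111.5200, payoff=0.0000, prob=0.001077
DUUDDU: M=101.6170, payoff=0.0000, prob=0.001077
UUUDDU: M=206.2674, payoff=7.9074, prob=0.008211
DDDUDU: M=54.9400, payoff=0.0000, prob=0.000141
UDDUDU: M=111.5200, payoff=0.0000, prob=0.001077
DUDUDU: M=74.7184, payoff=0.0000, prob=0.001077
UUDUDU: M=151.6672, payoff=0.0000, prob=0.008211
DDUUDU: M=68.0834, payoff=0.0000, prob=0.001077
UDUUDU: M=138.1992, payoff=0.0000, prob=0.008211
DUUUDU: M=138.1992, payoff=0.0000, prob=0.008211
UUUUDU: M=280.5237, payoff=82.1637, prob=0.062610
DDDDUU: M=54.9400, payoff=0.0000, prob=0.000141
UDDDUU: M=111.5200, payoff=0.0000, prob=0.001077
DUDDUU: M=74.7184, payoff=0.0000, prob=0.001077
UUDDUU: M=151.6672, payoff=0.0000, prob=0.008211
DDUDUU: M=62.0376, payoff=0.0000, prob=0.001077
UDUDUU: M=125.9271, payoff=0.0000, prob=0.008211
DUUDUU: M=125.9271, payoff=0.0000, prob=0.008211
UUUDUU: M=255.6132, payoff=57.2532, prob=0.062610
DDDUUU: M=62.0376, payoff=0.0000, prob=0.001077
UDDUUU: M=125.9271, payoff=0.0000, prob=0.008211
DUDUUU: M=125.9271, payoff=0.0000, prob=0.008211
UUDUUU: M=255.6132, payoff=57.2532, prob=0.062610
DDUUUU: M=125.9271, payoff=0.0000, prob=0.008211
UDUUUU: M=255.6132, payoff=57.2532, prob=0.062610
DUUUUU: M=255.6132, payoff=57.2532, prob=0.062610
UUUUUU: M=518.8565, payoff=320.4965, prob=0.477402
Price = Σ prob·payoff / R^6 = 184.768776 / 4.398047 = 42.0116

price = 42.0116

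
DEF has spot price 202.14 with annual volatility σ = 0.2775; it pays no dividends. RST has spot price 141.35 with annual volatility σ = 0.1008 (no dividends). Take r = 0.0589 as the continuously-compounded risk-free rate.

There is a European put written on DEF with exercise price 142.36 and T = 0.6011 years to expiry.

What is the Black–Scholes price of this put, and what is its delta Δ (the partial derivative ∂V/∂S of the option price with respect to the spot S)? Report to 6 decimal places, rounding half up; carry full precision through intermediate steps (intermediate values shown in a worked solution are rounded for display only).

σ√T = 0.2775·√0.6011 = 0.215148
d₁ = (ln(S/K) + (r+σ²/2)T) / (σ√T) = (ln(202.14/142.36) + (0.0589+0.2775²/2)·0.6011) / 0.215148 = (0.350601 + 0.058549) / 0.215148 = 1.901721
d₂ = d₁ − σ√T = 1.901721 − 0.215148 = 1.686573
e^{−rT} = 0.965215
N(−d₁) = 0.028604,  N(−d₂) = 0.045843
Put price V = K·e^{−rT}·N(−d₂) − S·N(−d₁) = 6.299156 − 5.781981 = 0.517175
Δ = −N(−d₁) = -0.028604

price = 0.517175
Δ = -0.028604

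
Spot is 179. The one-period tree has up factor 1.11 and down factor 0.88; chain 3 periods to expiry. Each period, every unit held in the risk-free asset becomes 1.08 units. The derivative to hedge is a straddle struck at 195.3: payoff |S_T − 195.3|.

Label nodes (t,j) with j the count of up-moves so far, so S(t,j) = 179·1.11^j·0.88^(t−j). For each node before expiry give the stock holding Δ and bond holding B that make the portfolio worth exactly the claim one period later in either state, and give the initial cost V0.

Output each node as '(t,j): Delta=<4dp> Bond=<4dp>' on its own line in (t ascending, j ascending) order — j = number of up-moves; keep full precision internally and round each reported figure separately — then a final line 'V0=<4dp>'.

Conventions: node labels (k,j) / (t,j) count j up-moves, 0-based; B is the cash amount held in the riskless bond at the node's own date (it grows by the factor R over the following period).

Arbitrage-free pricing uses the up-move probability p* = (R−d)/(u−d) = 0.8696, discounting each step at R = 1.08.
Terminal payoffs: V(3,0)=73.3165, V(3,1)=41.4345, V(3,2)=1.2196, V(3,3)=49.5059
(2,0): S=138.6176. Δ = (V_up−V_dn)/(S_up−S_dn) = (41.4345−73.3165)/(153.8655−121.9835) = -1.0000. V = [p*·41.4345 + (1−p*)·73.3165]/1.08 = 42.2157. B = V − Δ·S = 180.8333.
(2,1): S=174.8472. Δ = (V_up−V_dn)/(S_up−S_dn) = (1.2196−41.4345)/(194.0804−153.8655) = -1.0000. V = [p*·1.2196 + (1−p*)·41.4345]/1.08 = 5.9861. B = V − Δ·S = 180.8333.
(2,2): S=220.5459. Δ = (V_up−V_dn)/(S_up−S_dn) = (49.5059−1.2196)/(244.8059−194.0804) = 0.9519. V = [p*·49.5059 + (1−p*)·1.2196]/1.08 = 40.0072. B = V − Δ·S = -169.9335.
(1,0): S=157.5200. Δ = (V_up−V_dn)/(S_up−S_dn) = (5.9861−42.2157)/(174.8472−138.6176) = -1.0000. V = [p*·5.9861 + (1−p*)·42.2157]/1.08 = 9.9183. B = V − Δ·S = 167.4383.
(1,1): S=198.6900. Δ = (V_up−V_dn)/(S_up−S_dn) = (40.0072−5.9861)/(220.5459−174.8472) = 0.7445. V = [p*·40.0072 + (1−p*)·5.9861]/1.08 = 32.9348. B = V − Δ·S = -114.9827.
(0,0): S=179.0000. Δ = (V_up−V_dn)/(S_up−S_dn) = (32.9348−9.9183)/(198.6900−157.5200) = 0.5591. V = [p*·32.9348 + (1−p*)·9.9183]/1.08 = 27.7154. B = V − Δ·S = -72.3566.
Sanity check at the root: Δ(0,0)·S0 + B(0,0) reproduces V0 = 27.7154.

(0,0): Delta=0.5591 Bond=-72.3566
(1,0): Delta=-1.0000 Bond=167.4383
(1,1): Delta=0.7445 Bond=-114.9827
(2,0): Delta=-1.0000 Bond=180.8333
(2,1): Delta=-1.0000 Bond=180.8333
(2,2): Delta=0.9519 Bond=-169.9335
V0=27.7154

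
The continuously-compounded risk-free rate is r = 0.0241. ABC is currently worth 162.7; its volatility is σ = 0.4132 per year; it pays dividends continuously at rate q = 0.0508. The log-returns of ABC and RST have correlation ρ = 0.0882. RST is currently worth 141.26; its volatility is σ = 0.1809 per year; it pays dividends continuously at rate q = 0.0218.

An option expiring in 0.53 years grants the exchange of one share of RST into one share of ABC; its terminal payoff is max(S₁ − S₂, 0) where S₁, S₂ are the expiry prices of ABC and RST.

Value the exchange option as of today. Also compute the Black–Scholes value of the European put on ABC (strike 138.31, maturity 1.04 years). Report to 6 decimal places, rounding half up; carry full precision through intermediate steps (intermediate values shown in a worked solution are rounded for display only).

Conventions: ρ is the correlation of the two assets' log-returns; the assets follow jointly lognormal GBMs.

exchange price = 29.613384
price(ABC put K=138.31) = 15.611634

σ_eff = √(σ₁² + σ₂² − 2ρσ₁σ₂) = √(0.4132² + 0.1809² − 2·0.0882·0.4132·0.1809) = 0.436204
d₁ = (ln(S₁/S₂) + (q₂ − q₁ + σ_eff²/2)T) / (σ_eff√T) = (ln(162.7/141.26) + (0.0218 − 0.0508 + 0.095137)·0.53) / 0.317561 = 0.555353
d₂ = d₁ − σ_eff√T = 0.555353 − 0.317561 = 0.237792
N(d₁) = 0.710673,  N(d₂) = 0.593979
V = S₁·e^{−q₁T}·N(d₁) − S₂·e^{−q₂T}·N(d₂) = 112.554948 − 82.941564 = 29.613384
[vanilla: ABC put K=138.31]
σ√T = 0.4132·√1.04 = 0.421383
d₁ = (ln(S/K) + (r−q+σ²/2)T) / (σ√T) = (ln(162.7/138.31) + (0.0241−0.0508+0.4132²/2)·1.04) / 0.421383 = (0.162410 + 0.061014) / 0.421383 = 0.530217
d₂ = d₁ − σ√T = 0.530217 − 0.421383 = 0.108834
e^{−rT} = 0.975247
e^{−qT} = 0.948539
N(−d₁) = 0.297981,  N(−d₂) = 0.456667
price = K·e^{−rT}·N(−d₂) − S·e^{−qT}·N(−d₁) = 61.598231 − 45.986597 = 15.611634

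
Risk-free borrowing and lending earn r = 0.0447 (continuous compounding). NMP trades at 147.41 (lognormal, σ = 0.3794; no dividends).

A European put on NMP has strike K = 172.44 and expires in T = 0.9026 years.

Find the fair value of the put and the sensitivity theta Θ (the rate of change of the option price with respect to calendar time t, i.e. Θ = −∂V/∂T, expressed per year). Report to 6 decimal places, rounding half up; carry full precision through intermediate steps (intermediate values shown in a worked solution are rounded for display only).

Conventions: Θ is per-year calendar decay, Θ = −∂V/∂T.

σ√T = 0.3794·√0.9026 = 0.360450
d₁ = (ln(S/K) + (r+σ²/2)T) / (σ√T) = (ln(147.41/172.44) + (0.0447+0.3794²/2)·0.9026) / 0.360450 = (-0.156832 + 0.105308) / 0.360450 = -0.142941
d₂ = d₁ − σ√T = -0.142941 − 0.360450 = -0.503391
e^{−rT} = 0.960457
N(−d₁) = 0.556832,  N(−d₂) = 0.692655
Put price V = K·e^{−rT}·N(−d₂) − S·N(−d₁) = 114.718409 − 82.082571 = 32.635838
φ(d₁) = (1/√(2π))·e^{−d₁²/2} = 0.394887
Θ = −S·φ(d₁)·σ/(2√T) + r·K·e^{−rT}·N(−d₂) = −11.623044 + 5.127913 = -6.495131

price = 32.635838
Θ = -6.495131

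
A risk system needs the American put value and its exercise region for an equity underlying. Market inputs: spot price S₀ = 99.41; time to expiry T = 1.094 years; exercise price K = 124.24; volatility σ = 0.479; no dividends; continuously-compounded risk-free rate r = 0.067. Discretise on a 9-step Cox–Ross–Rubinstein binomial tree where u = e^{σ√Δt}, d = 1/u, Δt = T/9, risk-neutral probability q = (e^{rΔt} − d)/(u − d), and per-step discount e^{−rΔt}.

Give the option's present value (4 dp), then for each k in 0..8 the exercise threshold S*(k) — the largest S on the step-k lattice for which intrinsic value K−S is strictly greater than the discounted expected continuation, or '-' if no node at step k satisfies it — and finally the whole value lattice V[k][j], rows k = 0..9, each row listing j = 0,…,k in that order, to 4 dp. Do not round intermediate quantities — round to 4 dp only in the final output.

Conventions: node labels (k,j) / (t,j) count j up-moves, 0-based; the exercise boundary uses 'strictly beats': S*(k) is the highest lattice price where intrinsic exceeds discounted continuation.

price = 32.4169
boundary = - - 71.1826 60.2345 71.1826 60.2345 71.1826 84.1205 99.4100
tree:
32.4169
42.0793 22.6118
53.0574 31.0278 13.9762
64.0055 41.2803 20.5667 7.1506
73.2697 53.0574 29.3591 11.4930 2.6183
81.1091 64.0055 40.3806 18.0457 4.6658 0.4686
87.7427 73.2697 53.0574 27.4801 8.2413 0.9133 0.0000
93.3561 81.1091 64.0055 40.1195 14.4011 1.7800 0.0000 0.0000
98.1061 87.7427 73.2697 53.0574 24.8300 3.4693 0.0000 0.0000 0.0000
102.1256 93.3561 81.1091 64.0055 40.1195 6.7615 0.0000 0.0000 0.0000 0.0000

Δt=0.12156  u=1.18176  d=0.84620  q=0.48272  discount=0.99189
step 9 (expiry): payoffs max(K−S,0) = 102.1256 93.3561 81.1091 64.0055 40.1195 6.7615 0.0000 0.0000 0.0000 0.0000
step 8: (k=8,j=0): S=26.1339, K−S=98.1061, hold=97.0984 ⇒ V=98.1061 exercise | (k=8,j=1): S=36.4973, K−S=87.7427, hold=86.7350 ⇒ V=87.7427 exercise | (k=8,j=2): S=50.9703, K−S=73.2697, hold=72.2620 ⇒ V=73.2697 exercise | (k=8,j=3): S=71.1826, K−S=53.0574, hold=52.0497 ⇒ V=53.0574 exercise | (k=8,j=4): S=99.4100, K−S=24.8300, hold=23.8223 ⇒ V=24.8300 exercise | (k=8,j=5): S=138.8310, K−S=0.0000, hold=3.4693 ⇒ V=3.4693 continue | (k=8,j=6): S=193.8845, K−S=0.0000, hold=0.0000 ⇒ V=0.0000 continue | (k=8,j=7): S=270.7694, K−S=0.0000, hold=0.0000 ⇒ V=0.0000 continue | (k=8,j=8): S=378.1430, K−S=0.0000, hold=0.0000 ⇒ V=0.0000 continue  boundary S*=99.4100
step 7: (k=7,j=0): S=30.8839, K−S=93.3561, hold=92.3484 ⇒ V=93.3561 exercise | (k=7,j=1): S=43.1309, K−S=81.1091, hold=80.1013 ⇒ V=81.1091 exercise | (k=7,j=2): S=60.2345, K−S=64.0055, hold=62.9978 ⇒ V=64.0055 exercise | (k=7,j=3): S=84.1205, K−S=40.1195, hold=39.1118 ⇒ V=40.1195 exercise | (k=7,j=4): S=117.4785, K−S=6.7615, hold=14.4011 ⇒ V=14.4011 continue | (k=7,j=5): S=164.0646, K−S=0.0000, hold=1.7800 ⇒ V=1.7800 continue | (k=7,j=6): S=229.1244, K−S=0.0000, hold=0.0000 ⇒ V=0.0000 continue | (k=7,j=7): S=319.9837, K−S=0.0000, hold=0.0000 ⇒ V=0.0000 continue  boundary S*=84.1205
step 6: (k=6,j=0): S=36.4973, K−S=87.7427, hold=86.7350 ⇒ V=87.7427 exercise | (k=6,j=1): S=50.9703, K−S=73.2697, hold=72.2620 ⇒ V=73.2697 exercise | (k=6,j=2): S=71.1826, K−S=53.0574, hold=52.0497 ⇒ V=53.0574 exercise | (k=6,j=3): S=99.4100, K−S=24.8300, hold=27.4801 ⇒ V=27.4801 continue | (k=6,j=4): S=138.8310, K−S=0.0000, hold=8.2413 ⇒ V=8.2413 continue | (k=6,j=5): S=193.8845, K−S=0.0000, hold=0.9133 ⇒ V=0.9133 continue | (k=6,j=6): S=270.7694, K−S=0.0000, hold=0.0000 ⇒ V=0.0000 continue  boundary S*=71.1826
step 5: (k=5,j=0): S=43.1309, K−S=81.1091, hold=80.1013 ⇒ V=81.1091 exercise | (k=5,j=1): S=60.2345, K−S=64.0055, hold=62.9978 ⇒ V=64.0055 exercise | (k=5,j=2): S=84.1205, K−S=40.1195, hold=40.3806 ⇒ V=40.3806 continue | (k=5,j=3): S=117.4785, K−S=6.7615, hold=18.0457 ⇒ V=18.0457 continue | (k=5,j=4): S=164.0646, K−S=0.0000, hold=4.6658 ⇒ V=4.6658 continue | (k=5,j=5): S=229.1244, K−S=0.0000, hold=0.4686 ⇒ V=0.4686 continue  boundary S*=60.2345
step 4: (k=4,j=0): S=50.9703, K−S=73.2697, hold=72.2620 ⇒ V=73.2697 exercise | (k=4,j=1): S=71.1826, K−S=53.0574, hold=52.1747 ⇒ V=53.0574 exercise | (k=4,j=2): S=99.4100, K−S=24.8300, hold=29.3591 ⇒ V=29.3591 continue | (k=4,j=3): S=138.8310, K−S=0.0000, hold=11.4930 ⇒ V=11.4930 continue | (k=4,j=4): S=193.8845, K−S=0.0000, hold=2.6183 ⇒ V=2.6183 continue  boundary S*=71.1826
step 3: (k=3,j=0): S=60.2345, K−S=64.0055, hold=62.9978 ⇒ V=64.0055 exercise | (k=3,j=1): S=84.1205, K−S=40.1195, hold=41.2803 ⇒ V=41.2803 continue | (k=3,j=2): S=117.4785, K−S=6.7615, hold=20.5667 ⇒ V=20.5667 continue | (k=3,j=3): S=164.0646, K−S=0.0000, hold=7.1506 ⇒ V=7.1506 continue  boundary S*=60.2345
step 2: (k=2,j=0): S=71.1826, K−S=53.0574, hold=52.6055 ⇒ V=53.0574 exercise | (k=2,j=1): S=99.4100, K−S=24.8300, hold=31.0278 ⇒ V=31.0278 continue | (k=2,j=2): S=138.8310, K−S=0.0000, hold=13.9762 ⇒ V=13.9762 continue  boundary S*=71.1826
step 1: (k=1,j=0): S=84.1205, K−S=40.1195, hold=42.0793 ⇒ V=42.0793 continue | (k=1,j=1): S=117.4785, K−S=6.7615, hold=22.6118 ⇒ V=22.6118 continue  boundary S*=-
step 0: (k=0,j=0): S=99.4100, K−S=24.8300, hold=32.4169 ⇒ V=32.4169 continue  boundary S*=-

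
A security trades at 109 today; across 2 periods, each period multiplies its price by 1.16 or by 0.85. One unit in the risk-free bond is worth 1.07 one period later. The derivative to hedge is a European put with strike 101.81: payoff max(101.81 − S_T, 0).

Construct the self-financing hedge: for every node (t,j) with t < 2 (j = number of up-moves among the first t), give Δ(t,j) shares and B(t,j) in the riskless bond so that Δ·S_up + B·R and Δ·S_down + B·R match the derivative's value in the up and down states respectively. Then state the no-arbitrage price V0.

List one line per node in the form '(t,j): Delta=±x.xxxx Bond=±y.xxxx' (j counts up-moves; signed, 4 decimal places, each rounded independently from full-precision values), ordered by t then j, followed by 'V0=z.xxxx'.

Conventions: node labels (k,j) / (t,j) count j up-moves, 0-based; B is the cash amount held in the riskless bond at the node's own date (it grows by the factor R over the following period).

Under the risk-neutral measure, an up-move has probability p* = (R−d)/(u−d) = 0.7097 and values discount at R = 1.07.
Terminal payoffs: V(2,0)=23.0575, V(2,1)=0.0000, V(2,2)=0.0000
  t=1,j=0: stock 92.6500 → up 107.4740 (V=0.0000), down 78.7525 (V=23.0575). Price 6.2562; hedge Δ=-0.8028, bond B=80.6352.
  t=1,j=1: stock 126.4400 → up 146.6704 (V=0.0000), down 107.4740 (V=0.0000). Price 0.0000; hedge Δ=0.0000, bond B=0.0000.
  t=0,j=0: stock 109.0000 → up 126.4400 (V=0.0000), down 92.6500 (V=6.2562). Price 1.6975; hedge Δ=-0.1851, bond B=21.8787.
Verification: the root portfolio costs Δ(0,0)·S0 + B(0,0) = 1.6975, matching V0.

(0,0): Delta=-0.1851 Bond=21.8787
(1,0): Delta=-0.8028 Bond=80.6352
(1,1): Delta=0.0000 Bond=0.0000
V0=1.6975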